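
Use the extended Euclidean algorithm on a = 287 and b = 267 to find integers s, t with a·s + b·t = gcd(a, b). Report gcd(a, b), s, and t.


Euclidean algorithm on (287, 267) — divide until remainder is 0:
  287 = 1 · 267 + 20
  267 = 13 · 20 + 7
  20 = 2 · 7 + 6
  7 = 1 · 6 + 1
  6 = 6 · 1 + 0
gcd(287, 267) = 1.
Track Bezout coefficients alongside the remainders: start with r₀ = 287 = a·1 + b·0 (s = 1, t = 0) and r₁ = 267 = a·0 + b·1 (s = 0, t = 1); each new remainder r_{k+1} = r_{k-1} − q_k·r_k inherits s_{k+1} = s_{k-1} − q_k·s_k, t_{k+1} = t_{k-1} − q_k·t_k, so r_k = a·s_k + b·t_k at every step:
  q = 1: r = 20, s = 1 − 1·0 = 1, t = 0 − 1·1 = -1  (check: 287·1 + 267·(-1) = 20)
  q = 13: r = 7, s = 0 − 13·1 = -13, t = 1 − 13·(-1) = 14  (check: 287·(-13) + 267·14 = 7)
  q = 2: r = 6, s = 1 − 2·(-13) = 27, t = -1 − 2·14 = -29  (check: 287·27 + 267·(-29) = 6)
  q = 1: r = 1, s = -13 − 1·27 = -40, t = 14 − 1·(-29) = 43  (check: 287·(-40) + 267·43 = 1)
The row with r = 1 (the gcd) gives the Bezout coefficients s = -40, t = 43.
Result: 287 · (-40) + 267 · (43) = 1.

gcd(287, 267) = 1; s = -40, t = 43 (check: 287·(-40) + 267·43 = 1).


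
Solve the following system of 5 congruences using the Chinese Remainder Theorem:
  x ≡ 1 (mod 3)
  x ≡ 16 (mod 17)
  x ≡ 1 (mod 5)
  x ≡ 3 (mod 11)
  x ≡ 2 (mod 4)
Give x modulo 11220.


Product of moduli M = 3 · 17 · 5 · 11 · 4 = 11220.
Merge one congruence at a time:
  Start: x ≡ 1 (mod 3).
  Combine with x ≡ 16 (mod 17); new modulus lcm = 51.
    Write x = 1 + 3·t and substitute into x ≡ 16 (mod 17): 3·t ≡ 16 − 1 = 15 (mod 17).
    The inverse of 3 mod 17 is 6 (since 3·6 = 18 = 1·17 + 1), so t ≡ 6·15 = 90 ≡ 5 (mod 17).
    Then x = 1 + 3·5 = 16, valid modulo lcm(3, 17) = 51: x ≡ 16 (mod 51).
  Combine with x ≡ 1 (mod 5); new modulus lcm = 255.
    Write x = 16 + 51·t and substitute into x ≡ 1 (mod 5): 51·t ≡ 1 − 16 = -15 (mod 5).
    Reduce coefficients mod 5: 1·t ≡ 0 (mod 5).
    So t ≡ 0 (mod 5).
    Then x = 16 + 51·0 = 16, valid modulo lcm(51, 5) = 255: x ≡ 16 (mod 255).
  Combine with x ≡ 3 (mod 11); new modulus lcm = 2805.
    Write x = 16 + 255·t and substitute into x ≡ 3 (mod 11): 255·t ≡ 3 − 16 = -13 (mod 11).
    Reduce coefficients mod 11: 2·t ≡ 9 (mod 11).
    The inverse of 2 mod 11 is 6 (since 2·6 = 12 = 1·11 + 1), so t ≡ 6·9 = 54 ≡ 10 (mod 11).
    Then x = 16 + 255·10 = 2566, valid modulo lcm(255, 11) = 2805: x ≡ 2566 (mod 2805).
  Combine with x ≡ 2 (mod 4); new modulus lcm = 11220.
    Write x = 2566 + 2805·t and substitute into x ≡ 2 (mod 4): 2805·t ≡ 2 − 2566 = -2564 (mod 4).
    Reduce coefficients mod 4: 1·t ≡ 0 (mod 4).
    So t ≡ 0 (mod 4).
    Then x = 2566 + 2805·0 = 2566, valid modulo lcm(2805, 4) = 11220: x ≡ 2566 (mod 11220).
Verify against each original: 2566 mod 3 = 1, 2566 mod 17 = 16, 2566 mod 5 = 1, 2566 mod 11 = 3, 2566 mod 4 = 2.

x ≡ 2566 (mod 11220).


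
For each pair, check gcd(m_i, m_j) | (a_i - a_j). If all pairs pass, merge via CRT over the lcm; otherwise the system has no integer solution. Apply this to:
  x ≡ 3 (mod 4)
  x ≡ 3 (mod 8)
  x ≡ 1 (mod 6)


Moduli 4, 8, 6 are not pairwise coprime, so CRT works modulo lcm(m_i) when all pairwise compatibility conditions hold.
Pairwise compatibility: gcd(m_i, m_j) must divide a_i - a_j for every pair.
Merge one congruence at a time:
  Start: x ≡ 3 (mod 4).
  Combine with x ≡ 3 (mod 8): gcd(4, 8) = 4; 3 - 3 = 0, which IS divisible by 4, so compatible.
    Write x = 3 + 4·t and substitute into x ≡ 3 (mod 8): 4·t ≡ 3 − 3 = 0 (mod 8).
    Divide the congruence (and modulus) by g = 4: 1·t ≡ 0 (mod 2).
    So t ≡ 0 (mod 2).
    Then x = 3 + 4·0 = 3, valid modulo lcm(4, 8) = 8: x ≡ 3 (mod 8).
  Combine with x ≡ 1 (mod 6): gcd(8, 6) = 2; 1 - 3 = -2, which IS divisible by 2, so compatible.
    Write x = 3 + 8·t and substitute into x ≡ 1 (mod 6): 8·t ≡ 1 − 3 = -2 (mod 6).
    Divide the congruence (and modulus) by g = 2: 4·t ≡ -1 (mod 3).
    Reduce coefficients mod 3: 1·t ≡ 2 (mod 3).
    So t ≡ 2 (mod 3).
    Then x = 3 + 8·2 = 19, valid modulo lcm(8, 6) = 24: x ≡ 19 (mod 24).
Verify: 19 mod 4 = 3, 19 mod 8 = 3, 19 mod 6 = 1.

x ≡ 19 (mod 24).


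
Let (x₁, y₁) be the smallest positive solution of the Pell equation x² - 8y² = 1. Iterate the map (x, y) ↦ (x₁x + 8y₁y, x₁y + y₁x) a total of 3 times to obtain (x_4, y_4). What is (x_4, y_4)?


Step 1: Find the fundamental solution (x₁, y₁) of x² - 8y² = 1.
  Expand √8 as a continued fraction. a₀ = ⌊√8⌋ = 2; iterate m_{k+1} = d_k·a_k − m_k, d_{k+1} = (8 − m_{k+1}²)/d_k, a_{k+1} = ⌊(a₀ + m_{k+1})/d_{k+1}⌋ (starting m₀ = 0, d₀ = 1), with convergents p_k = a_k·p_{k-1} + p_{k-2}, q_k = a_k·q_{k-1} + q_{k-2} (p₋₁ = 1, q₋₁ = 0):
  k = 0: a₀ = 2; p₀/q₀ = 2/1; p₀² − 8·q₀² = 4 − 8 = -4.
  k = 1: m = 2, d = 4, a = ⌊(2 + 2)/4⌋ = 1; p/q = (1·2 + 1)/(1·1 + 0) = 3/1; p² − 8·q² = 9 − 8 = 1.
  The first convergent with p² − 8·q² = 1 gives the fundamental solution (x₁, y₁) = (3, 1).
Step 2: Apply the recurrence (x_{n+1}, y_{n+1}) = (x₁x_n + 8y₁y_n, x₁y_n + y₁x_n) repeatedly.
  From (x_1, y_1) = (3, 1): x_2 = 3·3 + 8·1·1 = 17; y_2 = 3·1 + 1·3 = 6.
  From (x_2, y_2) = (17, 6): x_3 = 3·17 + 8·1·6 = 99; y_3 = 3·6 + 1·17 = 35.
  From (x_3, y_3) = (99, 35): x_4 = 3·99 + 8·1·35 = 577; y_4 = 3·35 + 1·99 = 204.
Step 3: Verify x_4² - 8·y_4² = 332929 - 332928 = 1 (should be 1). ✓

(x_1, y_1) = (3, 1); (x_4, y_4) = (577, 204).


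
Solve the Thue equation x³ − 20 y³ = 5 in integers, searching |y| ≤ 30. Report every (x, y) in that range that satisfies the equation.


The equation is x³ - 20y³ = 5. For fixed y, x³ = 20·y³ + 5, so a solution requires the RHS to be a perfect cube.
Strategy: iterate y from -30 to 30, compute RHS = 20·y³ + 5, and check whether it is a (positive or negative) perfect cube.
Check small values of y:
  y = 0: RHS = 5 is not a perfect cube.
  y = 1: RHS = 25 is not a perfect cube.
  y = -1: RHS = -15 is not a perfect cube.
  y = 2: RHS = 165 is not a perfect cube.
  y = -2: RHS = -155 is not a perfect cube.
  y = 3: RHS = 545 is not a perfect cube.
  y = -3: RHS = -535 is not a perfect cube.
Continuing the search up to |y| = 30 finds no solutions either.
No (x, y) in the scanned range satisfies the equation.

No integer solutions with |y| ≤ 30.


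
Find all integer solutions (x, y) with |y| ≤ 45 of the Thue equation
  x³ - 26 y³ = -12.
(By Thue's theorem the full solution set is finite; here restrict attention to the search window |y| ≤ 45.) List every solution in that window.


The equation is x³ - 26y³ = -12. For fixed y, x³ = 26·y³ − 12, so a solution requires the RHS to be a perfect cube.
Strategy: iterate y from -45 to 45, compute RHS = 26·y³ − 12, and check whether it is a (positive or negative) perfect cube.
Check small values of y:
  y = 0: RHS = -12 is not a perfect cube.
  y = 1: RHS = 14 is not a perfect cube.
  y = -1: RHS = -38 is not a perfect cube.
  y = 2: RHS = 196 is not a perfect cube.
  y = -2: RHS = -220 is not a perfect cube.
  y = 3: RHS = 690 is not a perfect cube.
  y = -3: RHS = -714 is not a perfect cube.
Continuing the search up to |y| = 45 finds no solutions either.
No (x, y) in the scanned range satisfies the equation.

No integer solutions with |y| ≤ 45.


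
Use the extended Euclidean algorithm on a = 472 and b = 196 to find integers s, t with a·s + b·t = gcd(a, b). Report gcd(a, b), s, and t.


Euclidean algorithm on (472, 196) — divide until remainder is 0:
  472 = 2 · 196 + 80
  196 = 2 · 80 + 36
  80 = 2 · 36 + 8
  36 = 4 · 8 + 4
  8 = 2 · 4 + 0
gcd(472, 196) = 4.
Track Bezout coefficients alongside the remainders: start with r₀ = 472 = a·1 + b·0 (s = 1, t = 0) and r₁ = 196 = a·0 + b·1 (s = 0, t = 1); each new remainder r_{k+1} = r_{k-1} − q_k·r_k inherits s_{k+1} = s_{k-1} − q_k·s_k, t_{k+1} = t_{k-1} − q_k·t_k, so r_k = a·s_k + b·t_k at every step:
  q = 2: r = 80, s = 1 − 2·0 = 1, t = 0 − 2·1 = -2  (check: 472·1 + 196·(-2) = 80)
  q = 2: r = 36, s = 0 − 2·1 = -2, t = 1 − 2·(-2) = 5  (check: 472·(-2) + 196·5 = 36)
  q = 2: r = 8, s = 1 − 2·(-2) = 5, t = -2 − 2·5 = -12  (check: 472·5 + 196·(-12) = 8)
  q = 4: r = 4, s = -2 − 4·5 = -22, t = 5 − 4·(-12) = 53  (check: 472·(-22) + 196·53 = 4)
The row with r = 4 (the gcd) gives the Bezout coefficients s = -22, t = 53.
Result: 472 · (-22) + 196 · (53) = 4.

gcd(472, 196) = 4; s = -22, t = 53 (check: 472·(-22) + 196·53 = 4).


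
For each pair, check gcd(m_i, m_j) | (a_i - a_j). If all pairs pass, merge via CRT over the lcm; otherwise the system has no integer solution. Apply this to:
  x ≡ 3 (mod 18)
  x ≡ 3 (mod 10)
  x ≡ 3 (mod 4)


Moduli 18, 10, 4 are not pairwise coprime, so CRT works modulo lcm(m_i) when all pairwise compatibility conditions hold.
Pairwise compatibility: gcd(m_i, m_j) must divide a_i - a_j for every pair.
Merge one congruence at a time:
  Start: x ≡ 3 (mod 18).
  Combine with x ≡ 3 (mod 10): gcd(18, 10) = 2; 3 - 3 = 0, which IS divisible by 2, so compatible.
    Write x = 3 + 18·t and substitute into x ≡ 3 (mod 10): 18·t ≡ 3 − 3 = 0 (mod 10).
    Divide the congruence (and modulus) by g = 2: 9·t ≡ 0 (mod 5).
    Reduce coefficients mod 5: 4·t ≡ 0 (mod 5).
    The inverse of 4 mod 5 is 4 (since 4·4 = 16 = 3·5 + 1), so t ≡ 4·0 = 0 ≡ 0 (mod 5).
    Then x = 3 + 18·0 = 3, valid modulo lcm(18, 10) = 90: x ≡ 3 (mod 90).
  Combine with x ≡ 3 (mod 4): gcd(90, 4) = 2; 3 - 3 = 0, which IS divisible by 2, so compatible.
    Write x = 3 + 90·t and substitute into x ≡ 3 (mod 4): 90·t ≡ 3 − 3 = 0 (mod 4).
    Divide the congruence (and modulus) by g = 2: 45·t ≡ 0 (mod 2).
    Reduce coefficients mod 2: 1·t ≡ 0 (mod 2).
    So t ≡ 0 (mod 2).
    Then x = 3 + 90·0 = 3, valid modulo lcm(90, 4) = 180: x ≡ 3 (mod 180).
Verify: 3 mod 18 = 3, 3 mod 10 = 3, 3 mod 4 = 3.

x ≡ 3 (mod 180).


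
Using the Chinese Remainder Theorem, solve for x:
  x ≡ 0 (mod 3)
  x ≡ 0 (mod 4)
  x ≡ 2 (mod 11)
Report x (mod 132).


Moduli 3, 4, 11 are pairwise coprime; by CRT there is a unique solution modulo M = 3 · 4 · 11 = 132.
Solve pairwise, accumulating the modulus:
  Start with x ≡ 0 (mod 3).
  Combine with x ≡ 0 (mod 4): since gcd(3, 4) = 1, we get a unique residue mod 12.
    Write x = 0 + 3·t and substitute into x ≡ 0 (mod 4): 3·t ≡ 0 − 0 = 0 (mod 4).
    The inverse of 3 mod 4 is 3 (since 3·3 = 9 = 2·4 + 1), so t ≡ 3·0 = 0 ≡ 0 (mod 4).
    Then x = 0 + 3·0 = 0, valid modulo lcm(3, 4) = 12: x ≡ 0 (mod 12).
  Combine with x ≡ 2 (mod 11): since gcd(12, 11) = 1, we get a unique residue mod 132.
    Write x = 0 + 12·t and substitute into x ≡ 2 (mod 11): 12·t ≡ 2 − 0 = 2 (mod 11).
    Reduce coefficients mod 11: 1·t ≡ 2 (mod 11).
    So t ≡ 2 (mod 11).
    Then x = 0 + 12·2 = 24, valid modulo lcm(12, 11) = 132: x ≡ 24 (mod 132).
Verify: 24 mod 3 = 0 ✓, 24 mod 4 = 0 ✓, 24 mod 11 = 2 ✓.

x ≡ 24 (mod 132).


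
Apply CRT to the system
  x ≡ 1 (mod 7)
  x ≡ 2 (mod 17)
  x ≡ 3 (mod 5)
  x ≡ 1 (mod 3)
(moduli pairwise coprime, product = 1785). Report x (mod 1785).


Product of moduli M = 7 · 17 · 5 · 3 = 1785.
Merge one congruence at a time:
  Start: x ≡ 1 (mod 7).
  Combine with x ≡ 2 (mod 17); new modulus lcm = 119.
    Write x = 1 + 7·t and substitute into x ≡ 2 (mod 17): 7·t ≡ 2 − 1 = 1 (mod 17).
    The inverse of 7 mod 17 is 5 (since 7·5 = 35 = 2·17 + 1), so t ≡ 5·1 = 5 ≡ 5 (mod 17).
    Then x = 1 + 7·5 = 36, valid modulo lcm(7, 17) = 119: x ≡ 36 (mod 119).
  Combine with x ≡ 3 (mod 5); new modulus lcm = 595.
    Write x = 36 + 119·t and substitute into x ≡ 3 (mod 5): 119·t ≡ 3 − 36 = -33 (mod 5).
    Reduce coefficients mod 5: 4·t ≡ 2 (mod 5).
    The inverse of 4 mod 5 is 4 (since 4·4 = 16 = 3·5 + 1), so t ≡ 4·2 = 8 ≡ 3 (mod 5).
    Then x = 36 + 119·3 = 393, valid modulo lcm(119, 5) = 595: x ≡ 393 (mod 595).
  Combine with x ≡ 1 (mod 3); new modulus lcm = 1785.
    Write x = 393 + 595·t and substitute into x ≡ 1 (mod 3): 595·t ≡ 1 − 393 = -392 (mod 3).
    Reduce coefficients mod 3: 1·t ≡ 1 (mod 3).
    So t ≡ 1 (mod 3).
    Then x = 393 + 595·1 = 988, valid modulo lcm(595, 3) = 1785: x ≡ 988 (mod 1785).
Verify against each original: 988 mod 7 = 1, 988 mod 17 = 2, 988 mod 5 = 3, 988 mod 3 = 1.

x ≡ 988 (mod 1785).


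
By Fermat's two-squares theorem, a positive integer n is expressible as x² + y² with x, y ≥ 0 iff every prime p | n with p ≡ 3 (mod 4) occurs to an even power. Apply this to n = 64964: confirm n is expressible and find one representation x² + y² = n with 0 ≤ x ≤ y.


Step 1: Factor n = 64964 = 2^2 · 109 · 149.
Step 2: Check the mod-4 condition on each prime factor: 2 = 2 (special); 109 ≡ 1 (mod 4), exponent 1; 149 ≡ 1 (mod 4), exponent 1.
All primes ≡ 3 (mod 4) appear to even exponent (or don't appear), so by the two-squares theorem n IS expressible as a sum of two squares.
Step 3: Build a representation. Group n = k² · m with k = 2 and m = 109 · 149 = 16241 (a product of primes ≡ 1 (mod 4)); a representation of m scales to one of n via (k·x)² + (k·y)² = k²(x² + y²). Each prime p ≡ 1 (mod 4) is itself a sum of two squares; find a² by testing p − a² for a perfect square:
  109: 109 − 1² = 108, 109 − 2² = 105, 109 − 3² = 100 = 10² ⇒ 109 = 3² + 10².
  149: 149 − 1² = 148, 149 − 2² = 145, 149 − 3² = 140, 149 − 4² = 133, 149 − 5² = 124, 149 − 6² = 113, 149 − 7² = 100 = 10² ⇒ 149 = 7² + 10².
  Combine using the Brahmagupta–Fibonacci identity (a² + b²)(c² + d²) = (ac − bd)² + (ad + bc)² = (ac + bd)² + (ad − bc)²:
  109 · 149 = 16241: from (3² + 10²)(7² + 10²), take (3·7 − 10·10, 3·10 + 10·7) = (21 − 100, 30 + 70) = (-79, 100); dropping signs (only squares matter) gives (79, 100); check 79² + 100² = 6241 + 10000 = 16241 ✓.
  Scale by k = 2: (2·79, 2·100) = (158, 200).
Step 4: Order so x ≤ y and verify: 158² + 200² = 24964 + 40000 = 64964 = n. ✓

n = 64964 = 158² + 200² (one valid representation with x ≤ y).


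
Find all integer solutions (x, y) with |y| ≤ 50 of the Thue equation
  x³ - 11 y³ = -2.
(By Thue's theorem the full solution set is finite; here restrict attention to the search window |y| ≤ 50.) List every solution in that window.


The equation is x³ - 11y³ = -2. For fixed y, x³ = 11·y³ − 2, so a solution requires the RHS to be a perfect cube.
Strategy: iterate y from -50 to 50, compute RHS = 11·y³ − 2, and check whether it is a (positive or negative) perfect cube.
Check small values of y:
  y = 0: RHS = -2 is not a perfect cube.
  y = 1: RHS = 9 is not a perfect cube.
  y = -1: RHS = -13 is not a perfect cube.
  y = 2: RHS = 86 is not a perfect cube.
  y = -2: RHS = -90 is not a perfect cube.
  y = 3: RHS = 295 is not a perfect cube.
  y = -3: RHS = -299 is not a perfect cube.
Continuing the search up to |y| = 50 finds no solutions either.
No (x, y) in the scanned range satisfies the equation.

No integer solutions with |y| ≤ 50.


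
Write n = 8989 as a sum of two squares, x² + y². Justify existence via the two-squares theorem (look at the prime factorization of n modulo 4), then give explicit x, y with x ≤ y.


Step 1: Factor n = 8989 = 89 · 101.
Step 2: Check the mod-4 condition on each prime factor: 89 ≡ 1 (mod 4), exponent 1; 101 ≡ 1 (mod 4), exponent 1.
All primes ≡ 3 (mod 4) appear to even exponent (or don't appear), so by the two-squares theorem n IS expressible as a sum of two squares.
Step 3: Build a representation. Here n = 89 · 101 is a product of primes ≡ 1 (mod 4). Each prime p ≡ 1 (mod 4) is itself a sum of two squares; find a² by testing p − a² for a perfect square:
  89: 89 − 1² = 88, 89 − 2² = 85, 89 − 3² = 80, 89 − 4² = 73, 89 − 5² = 64 = 8² ⇒ 89 = 5² + 8².
  101: 101 − 1² = 100 = 10² ⇒ 101 = 1² + 10².
  Combine using the Brahmagupta–Fibonacci identity (a² + b²)(c² + d²) = (ac − bd)² + (ad + bc)² = (ac + bd)² + (ad − bc)²:
  89 · 101 = 8989: from (5² + 8²)(1² + 10²), take (5·1 − 8·10, 5·10 + 8·1) = (5 − 80, 50 + 8) = (-75, 58); dropping signs (only squares matter) gives (75, 58); check 75² + 58² = 5625 + 3364 = 8989 ✓.
Step 4: Order so x ≤ y and verify: 58² + 75² = 3364 + 5625 = 8989 = n. ✓

n = 8989 = 58² + 75² (one valid representation with x ≤ y).


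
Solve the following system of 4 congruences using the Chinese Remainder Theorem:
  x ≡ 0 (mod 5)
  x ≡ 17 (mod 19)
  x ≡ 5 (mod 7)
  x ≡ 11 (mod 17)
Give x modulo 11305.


Product of moduli M = 5 · 19 · 7 · 17 = 11305.
Merge one congruence at a time:
  Start: x ≡ 0 (mod 5).
  Combine with x ≡ 17 (mod 19); new modulus lcm = 95.
    Write x = 0 + 5·t and substitute into x ≡ 17 (mod 19): 5·t ≡ 17 − 0 = 17 (mod 19).
    The inverse of 5 mod 19 is 4 (since 5·4 = 20 = 1·19 + 1), so t ≡ 4·17 = 68 ≡ 11 (mod 19).
    Then x = 0 + 5·11 = 55, valid modulo lcm(5, 19) = 95: x ≡ 55 (mod 95).
  Combine with x ≡ 5 (mod 7); new modulus lcm = 665.
    Write x = 55 + 95·t and substitute into x ≡ 5 (mod 7): 95·t ≡ 5 − 55 = -50 (mod 7).
    Reduce coefficients mod 7: 4·t ≡ 6 (mod 7).
    The inverse of 4 mod 7 is 2 (since 4·2 = 8 = 1·7 + 1), so t ≡ 2·6 = 12 ≡ 5 (mod 7).
    Then x = 55 + 95·5 = 530, valid modulo lcm(95, 7) = 665: x ≡ 530 (mod 665).
  Combine with x ≡ 11 (mod 17); new modulus lcm = 11305.
    Write x = 530 + 665·t and substitute into x ≡ 11 (mod 17): 665·t ≡ 11 − 530 = -519 (mod 17).
    Reduce coefficients mod 17: 2·t ≡ 8 (mod 17).
    The inverse of 2 mod 17 is 9 (since 2·9 = 18 = 1·17 + 1), so t ≡ 9·8 = 72 ≡ 4 (mod 17).
    Then x = 530 + 665·4 = 3190, valid modulo lcm(665, 17) = 11305: x ≡ 3190 (mod 11305).
Verify against each original: 3190 mod 5 = 0, 3190 mod 19 = 17, 3190 mod 7 = 5, 3190 mod 17 = 11.

x ≡ 3190 (mod 11305).


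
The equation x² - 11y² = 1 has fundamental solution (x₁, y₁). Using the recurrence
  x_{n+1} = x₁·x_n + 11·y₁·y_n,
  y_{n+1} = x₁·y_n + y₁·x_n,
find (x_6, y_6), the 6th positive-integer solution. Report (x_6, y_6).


Step 1: Find the fundamental solution (x₁, y₁) of x² - 11y² = 1.
  Expand √11 as a continued fraction. a₀ = ⌊√11⌋ = 3; iterate m_{k+1} = d_k·a_k − m_k, d_{k+1} = (11 − m_{k+1}²)/d_k, a_{k+1} = ⌊(a₀ + m_{k+1})/d_{k+1}⌋ (starting m₀ = 0, d₀ = 1), with convergents p_k = a_k·p_{k-1} + p_{k-2}, q_k = a_k·q_{k-1} + q_{k-2} (p₋₁ = 1, q₋₁ = 0):
  k = 0: a₀ = 3; p₀/q₀ = 3/1; p₀² − 11·q₀² = 9 − 11 = -2.
  k = 1: m = 3, d = 2, a = ⌊(3 + 3)/2⌋ = 3; p/q = (3·3 + 1)/(3·1 + 0) = 10/3; p² − 11·q² = 100 − 99 = 1.
  The first convergent with p² − 11·q² = 1 gives the fundamental solution (x₁, y₁) = (10, 3).
Step 2: Apply the recurrence (x_{n+1}, y_{n+1}) = (x₁x_n + 11y₁y_n, x₁y_n + y₁x_n) repeatedly.
  From (x_1, y_1) = (10, 3): x_2 = 10·10 + 11·3·3 = 199; y_2 = 10·3 + 3·10 = 60.
  From (x_2, y_2) = (199, 60): x_3 = 10·199 + 11·3·60 = 3970; y_3 = 10·60 + 3·199 = 1197.
  From (x_3, y_3) = (3970, 1197): x_4 = 10·3970 + 11·3·1197 = 79201; y_4 = 10·1197 + 3·3970 = 23880.
  From (x_4, y_4) = (79201, 23880): x_5 = 10·79201 + 11·3·23880 = 1580050; y_5 = 10·23880 + 3·79201 = 476403.
  From (x_5, y_5) = (1580050, 476403): x_6 = 10·1580050 + 11·3·476403 = 31521799; y_6 = 10·476403 + 3·1580050 = 9504180.
Step 3: Verify x_6² - 11·y_6² = 993623812196401 - 993623812196400 = 1 (should be 1). ✓

(x_1, y_1) = (10, 3); (x_6, y_6) = (31521799, 9504180).


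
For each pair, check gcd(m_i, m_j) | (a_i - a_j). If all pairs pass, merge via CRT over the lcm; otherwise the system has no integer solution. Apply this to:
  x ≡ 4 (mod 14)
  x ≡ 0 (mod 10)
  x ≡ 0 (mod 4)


Moduli 14, 10, 4 are not pairwise coprime, so CRT works modulo lcm(m_i) when all pairwise compatibility conditions hold.
Pairwise compatibility: gcd(m_i, m_j) must divide a_i - a_j for every pair.
Merge one congruence at a time:
  Start: x ≡ 4 (mod 14).
  Combine with x ≡ 0 (mod 10): gcd(14, 10) = 2; 0 - 4 = -4, which IS divisible by 2, so compatible.
    Write x = 4 + 14·t and substitute into x ≡ 0 (mod 10): 14·t ≡ 0 − 4 = -4 (mod 10).
    Divide the congruence (and modulus) by g = 2: 7·t ≡ -2 (mod 5).
    Reduce coefficients mod 5: 2·t ≡ 3 (mod 5).
    The inverse of 2 mod 5 is 3 (since 2·3 = 6 = 1·5 + 1), so t ≡ 3·3 = 9 ≡ 4 (mod 5).
    Then x = 4 + 14·4 = 60, valid modulo lcm(14, 10) = 70: x ≡ 60 (mod 70).
  Combine with x ≡ 0 (mod 4): gcd(70, 4) = 2; 0 - 60 = -60, which IS divisible by 2, so compatible.
    Write x = 60 + 70·t and substitute into x ≡ 0 (mod 4): 70·t ≡ 0 − 60 = -60 (mod 4).
    Divide the congruence (and modulus) by g = 2: 35·t ≡ -30 (mod 2).
    Reduce coefficients mod 2: 1·t ≡ 0 (mod 2).
    So t ≡ 0 (mod 2).
    Then x = 60 + 70·0 = 60, valid modulo lcm(70, 4) = 140: x ≡ 60 (mod 140).
Verify: 60 mod 14 = 4, 60 mod 10 = 0, 60 mod 4 = 0.

x ≡ 60 (mod 140).


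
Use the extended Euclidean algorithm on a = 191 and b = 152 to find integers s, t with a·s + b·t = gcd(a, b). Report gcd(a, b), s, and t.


Euclidean algorithm on (191, 152) — divide until remainder is 0:
  191 = 1 · 152 + 39
  152 = 3 · 39 + 35
  39 = 1 · 35 + 4
  35 = 8 · 4 + 3
  4 = 1 · 3 + 1
  3 = 3 · 1 + 0
gcd(191, 152) = 1.
Track Bezout coefficients alongside the remainders: start with r₀ = 191 = a·1 + b·0 (s = 1, t = 0) and r₁ = 152 = a·0 + b·1 (s = 0, t = 1); each new remainder r_{k+1} = r_{k-1} − q_k·r_k inherits s_{k+1} = s_{k-1} − q_k·s_k, t_{k+1} = t_{k-1} − q_k·t_k, so r_k = a·s_k + b·t_k at every step:
  q = 1: r = 39, s = 1 − 1·0 = 1, t = 0 − 1·1 = -1  (check: 191·1 + 152·(-1) = 39)
  q = 3: r = 35, s = 0 − 3·1 = -3, t = 1 − 3·(-1) = 4  (check: 191·(-3) + 152·4 = 35)
  q = 1: r = 4, s = 1 − 1·(-3) = 4, t = -1 − 1·4 = -5  (check: 191·4 + 152·(-5) = 4)
  q = 8: r = 3, s = -3 − 8·4 = -35, t = 4 − 8·(-5) = 44  (check: 191·(-35) + 152·44 = 3)
  q = 1: r = 1, s = 4 − 1·(-35) = 39, t = -5 − 1·44 = -49  (check: 191·39 + 152·(-49) = 1)
The row with r = 1 (the gcd) gives the Bezout coefficients s = 39, t = -49.
Result: 191 · (39) + 152 · (-49) = 1.

gcd(191, 152) = 1; s = 39, t = -49 (check: 191·39 + 152·(-49) = 1).


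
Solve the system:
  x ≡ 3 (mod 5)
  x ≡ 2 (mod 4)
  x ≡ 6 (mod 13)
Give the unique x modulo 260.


Moduli 5, 4, 13 are pairwise coprime; by CRT there is a unique solution modulo M = 5 · 4 · 13 = 260.
Solve pairwise, accumulating the modulus:
  Start with x ≡ 3 (mod 5).
  Combine with x ≡ 2 (mod 4): since gcd(5, 4) = 1, we get a unique residue mod 20.
    Write x = 3 + 5·t and substitute into x ≡ 2 (mod 4): 5·t ≡ 2 − 3 = -1 (mod 4).
    Reduce coefficients mod 4: 1·t ≡ 3 (mod 4).
    So t ≡ 3 (mod 4).
    Then x = 3 + 5·3 = 18, valid modulo lcm(5, 4) = 20: x ≡ 18 (mod 20).
  Combine with x ≡ 6 (mod 13): since gcd(20, 13) = 1, we get a unique residue mod 260.
    Write x = 18 + 20·t and substitute into x ≡ 6 (mod 13): 20·t ≡ 6 − 18 = -12 (mod 13).
    Reduce coefficients mod 13: 7·t ≡ 1 (mod 13).
    The inverse of 7 mod 13 is 2 (since 7·2 = 14 = 1·13 + 1), so t ≡ 2·1 = 2 ≡ 2 (mod 13).
    Then x = 18 + 20·2 = 58, valid modulo lcm(20, 13) = 260: x ≡ 58 (mod 260).
Verify: 58 mod 5 = 3 ✓, 58 mod 4 = 2 ✓, 58 mod 13 = 6 ✓.

x ≡ 58 (mod 260).


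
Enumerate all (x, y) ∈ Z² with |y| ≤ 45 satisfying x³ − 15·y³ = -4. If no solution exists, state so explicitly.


The equation is x³ - 15y³ = -4. For fixed y, x³ = 15·y³ − 4, so a solution requires the RHS to be a perfect cube.
Strategy: iterate y from -45 to 45, compute RHS = 15·y³ − 4, and check whether it is a (positive or negative) perfect cube.
Check small values of y:
  y = 0: RHS = -4 is not a perfect cube.
  y = 1: RHS = 11 is not a perfect cube.
  y = -1: RHS = -19 is not a perfect cube.
  y = 2: RHS = 116 is not a perfect cube.
  y = -2: RHS = -124 is not a perfect cube.
  y = 3: RHS = 401 is not a perfect cube.
  y = -3: RHS = -409 is not a perfect cube.
Continuing the search up to |y| = 45 finds no solutions either.
No (x, y) in the scanned range satisfies the equation.

No integer solutions with |y| ≤ 45.


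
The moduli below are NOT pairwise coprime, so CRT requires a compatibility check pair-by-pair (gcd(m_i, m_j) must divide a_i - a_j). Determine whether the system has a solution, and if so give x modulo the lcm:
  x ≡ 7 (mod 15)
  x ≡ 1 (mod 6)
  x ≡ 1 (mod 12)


Moduli 15, 6, 12 are not pairwise coprime, so CRT works modulo lcm(m_i) when all pairwise compatibility conditions hold.
Pairwise compatibility: gcd(m_i, m_j) must divide a_i - a_j for every pair.
Merge one congruence at a time:
  Start: x ≡ 7 (mod 15).
  Combine with x ≡ 1 (mod 6): gcd(15, 6) = 3; 1 - 7 = -6, which IS divisible by 3, so compatible.
    Write x = 7 + 15·t and substitute into x ≡ 1 (mod 6): 15·t ≡ 1 − 7 = -6 (mod 6).
    Divide the congruence (and modulus) by g = 3: 5·t ≡ -2 (mod 2).
    Reduce coefficients mod 2: 1·t ≡ 0 (mod 2).
    So t ≡ 0 (mod 2).
    Then x = 7 + 15·0 = 7, valid modulo lcm(15, 6) = 30: x ≡ 7 (mod 30).
  Combine with x ≡ 1 (mod 12): gcd(30, 12) = 6; 1 - 7 = -6, which IS divisible by 6, so compatible.
    Write x = 7 + 30·t and substitute into x ≡ 1 (mod 12): 30·t ≡ 1 − 7 = -6 (mod 12).
    Divide the congruence (and modulus) by g = 6: 5·t ≡ -1 (mod 2).
    Reduce coefficients mod 2: 1·t ≡ 1 (mod 2).
    So t ≡ 1 (mod 2).
    Then x = 7 + 30·1 = 37, valid modulo lcm(30, 12) = 60: x ≡ 37 (mod 60).
Verify: 37 mod 15 = 7, 37 mod 6 = 1, 37 mod 12 = 1.

x ≡ 37 (mod 60).


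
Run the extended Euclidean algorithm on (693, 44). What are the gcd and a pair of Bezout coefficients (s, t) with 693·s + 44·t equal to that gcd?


Euclidean algorithm on (693, 44) — divide until remainder is 0:
  693 = 15 · 44 + 33
  44 = 1 · 33 + 11
  33 = 3 · 11 + 0
gcd(693, 44) = 11.
Track Bezout coefficients alongside the remainders: start with r₀ = 693 = a·1 + b·0 (s = 1, t = 0) and r₁ = 44 = a·0 + b·1 (s = 0, t = 1); each new remainder r_{k+1} = r_{k-1} − q_k·r_k inherits s_{k+1} = s_{k-1} − q_k·s_k, t_{k+1} = t_{k-1} − q_k·t_k, so r_k = a·s_k + b·t_k at every step:
  q = 15: r = 33, s = 1 − 15·0 = 1, t = 0 − 15·1 = -15  (check: 693·1 + 44·(-15) = 33)
  q = 1: r = 11, s = 0 − 1·1 = -1, t = 1 − 1·(-15) = 16  (check: 693·(-1) + 44·16 = 11)
The row with r = 11 (the gcd) gives the Bezout coefficients s = -1, t = 16.
Result: 693 · (-1) + 44 · (16) = 11.

gcd(693, 44) = 11; s = -1, t = 16 (check: 693·(-1) + 44·16 = 11).


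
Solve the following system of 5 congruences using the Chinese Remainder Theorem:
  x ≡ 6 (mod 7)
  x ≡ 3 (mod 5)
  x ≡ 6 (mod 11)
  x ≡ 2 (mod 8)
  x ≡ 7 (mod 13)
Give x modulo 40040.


Product of moduli M = 7 · 5 · 11 · 8 · 13 = 40040.
Merge one congruence at a time:
  Start: x ≡ 6 (mod 7).
  Combine with x ≡ 3 (mod 5); new modulus lcm = 35.
    Write x = 6 + 7·t and substitute into x ≡ 3 (mod 5): 7·t ≡ 3 − 6 = -3 (mod 5).
    Reduce coefficients mod 5: 2·t ≡ 2 (mod 5).
    The inverse of 2 mod 5 is 3 (since 2·3 = 6 = 1·5 + 1), so t ≡ 3·2 = 6 ≡ 1 (mod 5).
    Then x = 6 + 7·1 = 13, valid modulo lcm(7, 5) = 35: x ≡ 13 (mod 35).
  Combine with x ≡ 6 (mod 11); new modulus lcm = 385.
    Write x = 13 + 35·t and substitute into x ≡ 6 (mod 11): 35·t ≡ 6 − 13 = -7 (mod 11).
    Reduce coefficients mod 11: 2·t ≡ 4 (mod 11).
    The inverse of 2 mod 11 is 6 (since 2·6 = 12 = 1·11 + 1), so t ≡ 6·4 = 24 ≡ 2 (mod 11).
    Then x = 13 + 35·2 = 83, valid modulo lcm(35, 11) = 385: x ≡ 83 (mod 385).
  Combine with x ≡ 2 (mod 8); new modulus lcm = 3080.
    Write x = 83 + 385·t and substitute into x ≡ 2 (mod 8): 385·t ≡ 2 − 83 = -81 (mod 8).
    Reduce coefficients mod 8: 1·t ≡ 7 (mod 8).
    So t ≡ 7 (mod 8).
    Then x = 83 + 385·7 = 2778, valid modulo lcm(385, 8) = 3080: x ≡ 2778 (mod 3080).
  Combine with x ≡ 7 (mod 13); new modulus lcm = 40040.
    Write x = 2778 + 3080·t and substitute into x ≡ 7 (mod 13): 3080·t ≡ 7 − 2778 = -2771 (mod 13).
    Reduce coefficients mod 13: 12·t ≡ 11 (mod 13).
    The inverse of 12 mod 13 is 12 (since 12·12 = 144 = 11·13 + 1), so t ≡ 12·11 = 132 ≡ 2 (mod 13).
    Then x = 2778 + 3080·2 = 8938, valid modulo lcm(3080, 13) = 40040: x ≡ 8938 (mod 40040).
Verify against each original: 8938 mod 7 = 6, 8938 mod 5 = 3, 8938 mod 11 = 6, 8938 mod 8 = 2, 8938 mod 13 = 7.

x ≡ 8938 (mod 40040).


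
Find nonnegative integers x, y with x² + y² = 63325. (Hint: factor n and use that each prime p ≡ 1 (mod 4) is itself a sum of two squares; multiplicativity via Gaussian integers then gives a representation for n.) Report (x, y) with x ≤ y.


Step 1: Factor n = 63325 = 5^2 · 17 · 149.
Step 2: Check the mod-4 condition on each prime factor: 5 ≡ 1 (mod 4), exponent 2; 17 ≡ 1 (mod 4), exponent 1; 149 ≡ 1 (mod 4), exponent 1.
All primes ≡ 3 (mod 4) appear to even exponent (or don't appear), so by the two-squares theorem n IS expressible as a sum of two squares.
Step 3: Build a representation. Group n = k² · m with k = 5 and m = 17 · 149 = 2533 (a product of primes ≡ 1 (mod 4)); a representation of m scales to one of n via (k·x)² + (k·y)² = k²(x² + y²). Each prime p ≡ 1 (mod 4) is itself a sum of two squares; find a² by testing p − a² for a perfect square:
  17: 17 − 1² = 16 = 4² ⇒ 17 = 1² + 4².
  149: 149 − 1² = 148, 149 − 2² = 145, 149 − 3² = 140, 149 − 4² = 133, 149 − 5² = 124, 149 − 6² = 113, 149 − 7² = 100 = 10² ⇒ 149 = 7² + 10².
  Combine using the Brahmagupta–Fibonacci identity (a² + b²)(c² + d²) = (ac − bd)² + (ad + bc)² = (ac + bd)² + (ad − bc)²:
  17 · 149 = 2533: from (1² + 4²)(7² + 10²), take (1·7 − 4·10, 1·10 + 4·7) = (7 − 40, 10 + 28) = (-33, 38); dropping signs (only squares matter) gives (33, 38); check 33² + 38² = 1089 + 1444 = 2533 ✓.
  Scale by k = 5: (5·33, 5·38) = (165, 190).
Step 4: Order so x ≤ y and verify: 165² + 190² = 27225 + 36100 = 63325 = n. ✓

n = 63325 = 165² + 190² (one valid representation with x ≤ y).


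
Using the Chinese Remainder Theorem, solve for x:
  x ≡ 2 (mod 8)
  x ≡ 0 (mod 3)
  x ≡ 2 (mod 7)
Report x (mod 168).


Moduli 8, 3, 7 are pairwise coprime; by CRT there is a unique solution modulo M = 8 · 3 · 7 = 168.
Solve pairwise, accumulating the modulus:
  Start with x ≡ 2 (mod 8).
  Combine with x ≡ 0 (mod 3): since gcd(8, 3) = 1, we get a unique residue mod 24.
    Write x = 2 + 8·t and substitute into x ≡ 0 (mod 3): 8·t ≡ 0 − 2 = -2 (mod 3).
    Reduce coefficients mod 3: 2·t ≡ 1 (mod 3).
    The inverse of 2 mod 3 is 2 (since 2·2 = 4 = 1·3 + 1), so t ≡ 2·1 = 2 ≡ 2 (mod 3).
    Then x = 2 + 8·2 = 18, valid modulo lcm(8, 3) = 24: x ≡ 18 (mod 24).
  Combine with x ≡ 2 (mod 7): since gcd(24, 7) = 1, we get a unique residue mod 168.
    Write x = 18 + 24·t and substitute into x ≡ 2 (mod 7): 24·t ≡ 2 − 18 = -16 (mod 7).
    Reduce coefficients mod 7: 3·t ≡ 5 (mod 7).
    The inverse of 3 mod 7 is 5 (since 3·5 = 15 = 2·7 + 1), so t ≡ 5·5 = 25 ≡ 4 (mod 7).
    Then x = 18 + 24·4 = 114, valid modulo lcm(24, 7) = 168: x ≡ 114 (mod 168).
Verify: 114 mod 8 = 2 ✓, 114 mod 3 = 0 ✓, 114 mod 7 = 2 ✓.

x ≡ 114 (mod 168).


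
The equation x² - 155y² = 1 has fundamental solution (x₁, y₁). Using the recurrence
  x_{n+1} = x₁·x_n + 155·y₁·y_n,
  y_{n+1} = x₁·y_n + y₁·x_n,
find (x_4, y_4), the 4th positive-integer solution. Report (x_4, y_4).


Step 1: Find the fundamental solution (x₁, y₁) of x² - 155y² = 1.
  Expand √155 as a continued fraction. a₀ = ⌊√155⌋ = 12; iterate m_{k+1} = d_k·a_k − m_k, d_{k+1} = (155 − m_{k+1}²)/d_k, a_{k+1} = ⌊(a₀ + m_{k+1})/d_{k+1}⌋ (starting m₀ = 0, d₀ = 1), with convergents p_k = a_k·p_{k-1} + p_{k-2}, q_k = a_k·q_{k-1} + q_{k-2} (p₋₁ = 1, q₋₁ = 0):
  k = 0: a₀ = 12; p₀/q₀ = 12/1; p₀² − 155·q₀² = 144 − 155 = -11.
  k = 1: m = 12, d = 11, a = ⌊(12 + 12)/11⌋ = 2; p/q = (2·12 + 1)/(2·1 + 0) = 25/2; p² − 155·q² = 625 − 620 = 5.
  k = 2: m = 10, d = 5, a = ⌊(12 + 10)/5⌋ = 4; p/q = (4·25 + 12)/(4·2 + 1) = 112/9; p² − 155·q² = 12544 − 12555 = -11.
  k = 3: m = 10, d = 11, a = ⌊(12 + 10)/11⌋ = 2; p/q = (2·112 + 25)/(2·9 + 2) = 249/20; p² − 155·q² = 62001 − 62000 = 1.
  The first convergent with p² − 155·q² = 1 gives the fundamental solution (x₁, y₁) = (249, 20).
Step 2: Apply the recurrence (x_{n+1}, y_{n+1}) = (x₁x_n + 155y₁y_n, x₁y_n + y₁x_n) repeatedly.
  From (x_1, y_1) = (249, 20): x_2 = 249·249 + 155·20·20 = 124001; y_2 = 249·20 + 20·249 = 9960.
  From (x_2, y_2) = (124001, 9960): x_3 = 249·124001 + 155·20·9960 = 61752249; y_3 = 249·9960 + 20·124001 = 4960060.
  From (x_3, y_3) = (61752249, 4960060): x_4 = 249·61752249 + 155·20·4960060 = 30752496001; y_4 = 249·4960060 + 20·61752249 = 2470099920.
Step 3: Verify x_4² - 155·y_4² = 945716010291520992001 - 945716010291520992000 = 1 (should be 1). ✓

(x_1, y_1) = (249, 20); (x_4, y_4) = (30752496001, 2470099920).


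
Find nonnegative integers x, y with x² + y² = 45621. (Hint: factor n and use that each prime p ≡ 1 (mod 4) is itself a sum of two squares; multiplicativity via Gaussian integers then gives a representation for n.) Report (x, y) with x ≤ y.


Step 1: Factor n = 45621 = 3^2 · 37 · 137.
Step 2: Check the mod-4 condition on each prime factor: 3 ≡ 3 (mod 4), exponent 2 (must be even); 37 ≡ 1 (mod 4), exponent 1; 137 ≡ 1 (mod 4), exponent 1.
All primes ≡ 3 (mod 4) appear to even exponent (or don't appear), so by the two-squares theorem n IS expressible as a sum of two squares.
Step 3: Build a representation. Group n = k² · m with k = 3 and m = 37 · 137 = 5069 (a product of primes ≡ 1 (mod 4)); a representation of m scales to one of n via (k·x)² + (k·y)² = k²(x² + y²). Each prime p ≡ 1 (mod 4) is itself a sum of two squares; find a² by testing p − a² for a perfect square:
  37: 37 − 1² = 36 = 6² ⇒ 37 = 1² + 6².
  137: 137 − 1² = 136, 137 − 2² = 133, 137 − 3² = 128, 137 − 4² = 121 = 11² ⇒ 137 = 4² + 11².
  Combine using the Brahmagupta–Fibonacci identity (a² + b²)(c² + d²) = (ac − bd)² + (ad + bc)² = (ac + bd)² + (ad − bc)²:
  37 · 137 = 5069: from (1² + 6²)(4² + 11²), take (1·4 − 6·11, 1·11 + 6·4) = (4 − 66, 11 + 24) = (-62, 35); dropping signs (only squares matter) gives (62, 35); check 62² + 35² = 3844 + 1225 = 5069 ✓.
  Scale by k = 3: (3·62, 3·35) = (186, 105).
Step 4: Order so x ≤ y and verify: 105² + 186² = 11025 + 34596 = 45621 = n. ✓

n = 45621 = 105² + 186² (one valid representation with x ≤ y).


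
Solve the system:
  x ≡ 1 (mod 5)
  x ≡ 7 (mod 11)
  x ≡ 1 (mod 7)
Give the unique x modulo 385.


Moduli 5, 11, 7 are pairwise coprime; by CRT there is a unique solution modulo M = 5 · 11 · 7 = 385.
Solve pairwise, accumulating the modulus:
  Start with x ≡ 1 (mod 5).
  Combine with x ≡ 7 (mod 11): since gcd(5, 11) = 1, we get a unique residue mod 55.
    Write x = 1 + 5·t and substitute into x ≡ 7 (mod 11): 5·t ≡ 7 − 1 = 6 (mod 11).
    The inverse of 5 mod 11 is 9 (since 5·9 = 45 = 4·11 + 1), so t ≡ 9·6 = 54 ≡ 10 (mod 11).
    Then x = 1 + 5·10 = 51, valid modulo lcm(5, 11) = 55: x ≡ 51 (mod 55).
  Combine with x ≡ 1 (mod 7): since gcd(55, 7) = 1, we get a unique residue mod 385.
    Write x = 51 + 55·t and substitute into x ≡ 1 (mod 7): 55·t ≡ 1 − 51 = -50 (mod 7).
    Reduce coefficients mod 7: 6·t ≡ 6 (mod 7).
    The inverse of 6 mod 7 is 6 (since 6·6 = 36 = 5·7 + 1), so t ≡ 6·6 = 36 ≡ 1 (mod 7).
    Then x = 51 + 55·1 = 106, valid modulo lcm(55, 7) = 385: x ≡ 106 (mod 385).
Verify: 106 mod 5 = 1 ✓, 106 mod 11 = 7 ✓, 106 mod 7 = 1 ✓.

x ≡ 106 (mod 385).


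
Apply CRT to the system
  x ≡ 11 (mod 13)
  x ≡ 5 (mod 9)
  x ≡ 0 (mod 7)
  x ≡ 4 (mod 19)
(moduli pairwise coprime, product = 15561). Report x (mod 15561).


Product of moduli M = 13 · 9 · 7 · 19 = 15561.
Merge one congruence at a time:
  Start: x ≡ 11 (mod 13).
  Combine with x ≡ 5 (mod 9); new modulus lcm = 117.
    Write x = 11 + 13·t and substitute into x ≡ 5 (mod 9): 13·t ≡ 5 − 11 = -6 (mod 9).
    Reduce coefficients mod 9: 4·t ≡ 3 (mod 9).
    The inverse of 4 mod 9 is 7 (since 4·7 = 28 = 3·9 + 1), so t ≡ 7·3 = 21 ≡ 3 (mod 9).
    Then x = 11 + 13·3 = 50, valid modulo lcm(13, 9) = 117: x ≡ 50 (mod 117).
  Combine with x ≡ 0 (mod 7); new modulus lcm = 819.
    Write x = 50 + 117·t and substitute into x ≡ 0 (mod 7): 117·t ≡ 0 − 50 = -50 (mod 7).
    Reduce coefficients mod 7: 5·t ≡ 6 (mod 7).
    The inverse of 5 mod 7 is 3 (since 5·3 = 15 = 2·7 + 1), so t ≡ 3·6 = 18 ≡ 4 (mod 7).
    Then x = 50 + 117·4 = 518, valid modulo lcm(117, 7) = 819: x ≡ 518 (mod 819).
  Combine with x ≡ 4 (mod 19); new modulus lcm = 15561.
    Write x = 518 + 819·t and substitute into x ≡ 4 (mod 19): 819·t ≡ 4 − 518 = -514 (mod 19).
    Reduce coefficients mod 19: 2·t ≡ 18 (mod 19).
    The inverse of 2 mod 19 is 10 (since 2·10 = 20 = 1·19 + 1), so t ≡ 10·18 = 180 ≡ 9 (mod 19).
    Then x = 518 + 819·9 = 7889, valid modulo lcm(819, 19) = 15561: x ≡ 7889 (mod 15561).
Verify against each original: 7889 mod 13 = 11, 7889 mod 9 = 5, 7889 mod 7 = 0, 7889 mod 19 = 4.

x ≡ 7889 (mod 15561).


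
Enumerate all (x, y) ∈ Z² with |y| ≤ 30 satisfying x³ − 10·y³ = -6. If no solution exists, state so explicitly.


The equation is x³ - 10y³ = -6. For fixed y, x³ = 10·y³ − 6, so a solution requires the RHS to be a perfect cube.
Strategy: iterate y from -30 to 30, compute RHS = 10·y³ − 6, and check whether it is a (positive or negative) perfect cube.
Check small values of y:
  y = 0: RHS = -6 is not a perfect cube.
  y = 1: RHS = 4 is not a perfect cube.
  y = -1: RHS = -16 is not a perfect cube.
  y = 2: RHS = 74 is not a perfect cube.
  y = -2: RHS = -86 is not a perfect cube.
  y = 3: RHS = 264 is not a perfect cube.
  y = -3: RHS = -276 is not a perfect cube.
Continuing the search up to |y| = 30 finds no solutions either.
No (x, y) in the scanned range satisfies the equation.

No integer solutions with |y| ≤ 30.


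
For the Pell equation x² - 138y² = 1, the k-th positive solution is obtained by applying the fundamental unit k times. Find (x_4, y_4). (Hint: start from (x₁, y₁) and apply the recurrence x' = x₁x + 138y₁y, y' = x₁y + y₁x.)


Step 1: Find the fundamental solution (x₁, y₁) of x² - 138y² = 1.
  Expand √138 as a continued fraction. a₀ = ⌊√138⌋ = 11; iterate m_{k+1} = d_k·a_k − m_k, d_{k+1} = (138 − m_{k+1}²)/d_k, a_{k+1} = ⌊(a₀ + m_{k+1})/d_{k+1}⌋ (starting m₀ = 0, d₀ = 1), with convergents p_k = a_k·p_{k-1} + p_{k-2}, q_k = a_k·q_{k-1} + q_{k-2} (p₋₁ = 1, q₋₁ = 0):
  k = 0: a₀ = 11; p₀/q₀ = 11/1; p₀² − 138·q₀² = 121 − 138 = -17.
  k = 1: m = 11, d = 17, a = ⌊(11 + 11)/17⌋ = 1; p/q = (1·11 + 1)/(1·1 + 0) = 12/1; p² − 138·q² = 144 − 138 = 6.
  k = 2: m = 6, d = 6, a = ⌊(11 + 6)/6⌋ = 2; p/q = (2·12 + 11)/(2·1 + 1) = 35/3; p² − 138·q² = 1225 − 1242 = -17.
  k = 3: m = 6, d = 17, a = ⌊(11 + 6)/17⌋ = 1; p/q = (1·35 + 12)/(1·3 + 1) = 47/4; p² − 138·q² = 2209 − 2208 = 1.
  The first convergent with p² − 138·q² = 1 gives the fundamental solution (x₁, y₁) = (47, 4).
Step 2: Apply the recurrence (x_{n+1}, y_{n+1}) = (x₁x_n + 138y₁y_n, x₁y_n + y₁x_n) repeatedly.
  From (x_1, y_1) = (47, 4): x_2 = 47·47 + 138·4·4 = 4417; y_2 = 47·4 + 4·47 = 376.
  From (x_2, y_2) = (4417, 376): x_3 = 47·4417 + 138·4·376 = 415151; y_3 = 47·376 + 4·4417 = 35340.
  From (x_3, y_3) = (415151, 35340): x_4 = 47·415151 + 138·4·35340 = 39019777; y_4 = 47·35340 + 4·415151 = 3321584.
Step 3: Verify x_4² - 138·y_4² = 1522542997129729 - 1522542997129728 = 1 (should be 1). ✓

(x_1, y_1) = (47, 4); (x_4, y_4) = (39019777, 3321584).
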